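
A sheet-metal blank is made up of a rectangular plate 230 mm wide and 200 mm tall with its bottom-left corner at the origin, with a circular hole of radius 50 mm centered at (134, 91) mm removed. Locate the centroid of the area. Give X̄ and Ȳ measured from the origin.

X̄ = 111.09 mm, Ȳ = 101.85 mm

plate: A = 230 × 200 = 46000.00, centroid at (115.00, 100.00).
hole: A = −π·50² = -7853.98, centroid at (134.00, 91.00).
ΣA = 38146.02 mm²
ΣAX̄ = (46000.00)(115.00) + (-7853.98)(134.00) = 4237566.46 mm³
ΣAȲ = (46000.00)(100.00) + (-7853.98)(91.00) = 3885287.67 mm³
X̄ = 4237566.46 / 38146.02 = 111.09 mm
Ȳ = 3885287.67 / 38146.02 = 101.85 mm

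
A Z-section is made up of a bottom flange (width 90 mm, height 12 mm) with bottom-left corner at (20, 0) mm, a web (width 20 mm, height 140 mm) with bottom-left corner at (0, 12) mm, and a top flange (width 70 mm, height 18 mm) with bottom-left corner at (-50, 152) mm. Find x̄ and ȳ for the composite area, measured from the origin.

Part | A | x̄ᵢ | ȳᵢ | A·x̄ᵢ | A·ȳᵢ
bottom flange | 1080.00 | 65.00 | 6.00 | 70200.00 | 6480.00
web | 2800.00 | 10.00 | 82.00 | 28000.00 | 229600.00
top flange | 1260.00 | -15.00 | 161.00 | -18900.00 | 202860.00
Σ | 5140.00 |  |  | 79300.00 | 438940.00
x̄ = 79300.00 / 5140.00 = 15.43 mm
ȳ = 438940.00 / 5140.00 = 85.40 mm

x̄ = 15.43 mm, ȳ = 85.40 mm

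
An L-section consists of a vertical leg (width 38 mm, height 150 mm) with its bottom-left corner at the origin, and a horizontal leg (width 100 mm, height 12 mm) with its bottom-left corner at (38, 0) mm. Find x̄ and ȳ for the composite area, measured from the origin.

x̄ = 31.00 mm, ȳ = 63.00 mm

vertical leg: A = 38 × 150 = 5700.00, centroid at (19.00, 75.00).
horizontal leg: A = 100 × 12 = 1200.00, centroid at (88.00, 6.00).
ΣA = 6900.00 mm², ΣAx̄ = 213900.00 mm³, ΣAȳ = 434700.00 mm³.
x̄ = 213900.00/6900.00 = 31.00 mm; ȳ = 434700.00/6900.00 = 63.00 mm.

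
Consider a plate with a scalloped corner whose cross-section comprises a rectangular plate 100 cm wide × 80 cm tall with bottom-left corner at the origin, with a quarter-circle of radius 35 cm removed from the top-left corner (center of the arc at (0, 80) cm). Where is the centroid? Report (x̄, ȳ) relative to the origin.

x̄ = 54.80 cm, ȳ = 36.56 cm

Part | A | x̄ᵢ | ȳᵢ | A·x̄ᵢ | A·ȳᵢ
plate | 8000.00 | 50.00 | 40.00 | 400000.00 | 320000.00
removed quarter-circle | -962.11 | 14.85 | 65.15 | -14291.67 | -62677.35
Σ | 7037.89 |  |  | 385708.33 | 257322.65
x̄ = 385708.33 / 7037.89 = 54.80 cm
ȳ = 257322.65 / 7037.89 = 36.56 cm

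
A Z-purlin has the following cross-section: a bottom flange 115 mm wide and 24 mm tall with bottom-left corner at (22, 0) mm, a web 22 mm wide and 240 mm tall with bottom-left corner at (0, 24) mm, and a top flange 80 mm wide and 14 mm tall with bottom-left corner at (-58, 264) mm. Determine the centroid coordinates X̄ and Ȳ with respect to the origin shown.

X̄ = 28.09 mm, Ȳ = 119.76 mm

bottom flange: A = 115 × 24 = 2760.00, centroid at (79.50, 12.00).
web: A = 22 × 240 = 5280.00, centroid at (11.00, 144.00).
top flange: A = 80 × 14 = 1120.00, centroid at (-18.00, 271.00).
ΣA = 9160.00 mm²
ΣAX̄ = (2760.00)(79.50) + (5280.00)(11.00) + (1120.00)(-18.00) = 257340.00 mm³
ΣAȲ = (2760.00)(12.00) + (5280.00)(144.00) + (1120.00)(271.00) = 1096960.00 mm³
X̄ = 257340.00 / 9160.00 = 28.09 mm
Ȳ = 1096960.00 / 9160.00 = 119.76 mm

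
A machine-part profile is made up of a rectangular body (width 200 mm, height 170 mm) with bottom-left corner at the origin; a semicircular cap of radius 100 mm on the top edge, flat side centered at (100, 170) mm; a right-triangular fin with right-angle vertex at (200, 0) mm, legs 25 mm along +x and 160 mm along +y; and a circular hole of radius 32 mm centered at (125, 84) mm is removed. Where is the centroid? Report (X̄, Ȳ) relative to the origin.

X̄ = 102.81 mm, Ȳ = 125.04 mm

rectangular body: A = 200 × 170 = 34000.00, centroid at (100.00, 85.00).
semicircular top: A = ½π·100² = 15707.96, centroid at (100.00, 212.44).
triangular fin: A = ½·25·160 = 2000.00, centroid at (208.33, 53.33).
hole: A = −π·32² = -3216.99, centroid at (125.00, 84.00).
ΣA = 48490.97 mm², ΣAX̄ = 4985339.13 mm³, ΣAȲ = 6063459.86 mm³.
X̄ = 4985339.13/48490.97 = 102.81 mm; Ȳ = 6063459.86/48490.97 = 125.04 mm.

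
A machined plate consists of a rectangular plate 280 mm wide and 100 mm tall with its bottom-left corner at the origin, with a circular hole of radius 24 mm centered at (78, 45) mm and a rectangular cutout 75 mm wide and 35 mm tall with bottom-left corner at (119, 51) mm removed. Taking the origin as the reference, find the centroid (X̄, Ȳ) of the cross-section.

X̄ = 142.92 mm, Ȳ = 48.32 mm

Part | A | x̄ᵢ | ȳᵢ | A·x̄ᵢ | A·ȳᵢ
plate | 28000.00 | 140.00 | 50.00 | 3920000.00 | 1400000.00
hole 1 | -1809.56 | 78.00 | 45.00 | -141145.47 | -81430.08
hole 2 | -2625.00 | 156.50 | 68.50 | -410812.50 | -179812.50
Σ | 23565.44 |  |  | 3368042.03 | 1138757.42
X̄ = 3368042.03 / 23565.44 = 142.92 mm
Ȳ = 1138757.42 / 23565.44 = 48.32 mm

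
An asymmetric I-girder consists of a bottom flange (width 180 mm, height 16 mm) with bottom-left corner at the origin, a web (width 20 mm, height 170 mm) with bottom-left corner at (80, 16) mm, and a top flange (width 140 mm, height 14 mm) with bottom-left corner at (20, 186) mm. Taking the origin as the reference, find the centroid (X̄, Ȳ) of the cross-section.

X̄ = 90.00 mm, Ȳ = 90.38 mm

bottom flange: A = 180 × 16 = 2880.00, centroid at (90.00, 8.00).
web: A = 20 × 170 = 3400.00, centroid at (90.00, 101.00).
top flange: A = 140 × 14 = 1960.00, centroid at (90.00, 193.00).
ΣA = 8240.00 mm²
ΣAX̄ = (2880.00)(90.00) + (3400.00)(90.00) + (1960.00)(90.00) = 741600.00 mm³
ΣAȲ = (2880.00)(8.00) + (3400.00)(101.00) + (1960.00)(193.00) = 744720.00 mm³
X̄ = 741600.00 / 8240.00 = 90.00 mm
Ȳ = 744720.00 / 8240.00 = 90.38 mm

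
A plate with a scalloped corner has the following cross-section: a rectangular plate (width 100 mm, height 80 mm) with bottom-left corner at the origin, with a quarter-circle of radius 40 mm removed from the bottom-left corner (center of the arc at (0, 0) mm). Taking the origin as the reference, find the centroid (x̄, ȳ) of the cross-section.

Part | A | x̄ᵢ | ȳᵢ | A·x̄ᵢ | A·ȳᵢ
plate | 8000.00 | 50.00 | 40.00 | 400000.00 | 320000.00
removed quarter-circle | -1256.64 | 16.98 | 16.98 | -21333.33 | -21333.33
Σ | 6743.36 |  |  | 378666.67 | 298666.67
x̄ = 378666.67 / 6743.36 = 56.15 mm
ȳ = 298666.67 / 6743.36 = 44.29 mm

x̄ = 56.15 mm, ȳ = 44.29 mm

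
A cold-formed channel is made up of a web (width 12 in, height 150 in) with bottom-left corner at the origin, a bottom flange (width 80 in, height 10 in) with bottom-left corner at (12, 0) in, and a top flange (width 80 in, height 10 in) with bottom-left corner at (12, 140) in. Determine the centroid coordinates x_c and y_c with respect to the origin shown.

web: A = 12 × 150 = 1800.00, centroid at (6.00, 75.00).
bottom flange: A = 80 × 10 = 800.00, centroid at (52.00, 5.00).
top flange: A = 80 × 10 = 800.00, centroid at (52.00, 145.00).
ΣA = 3400.00 in², ΣAx_c = 94000.00 in³, ΣAy_c = 255000.00 in³.
x_c = 94000.00/3400.00 = 27.65 in; y_c = 255000.00/3400.00 = 75.00 in.

x_c = 27.65 in, y_c = 75.00 in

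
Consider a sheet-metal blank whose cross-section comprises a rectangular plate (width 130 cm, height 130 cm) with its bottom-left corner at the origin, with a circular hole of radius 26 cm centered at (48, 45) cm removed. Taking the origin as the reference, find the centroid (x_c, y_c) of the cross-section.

plate: A = 130 × 130 = 16900.00, centroid at (65.00, 65.00).
hole: A = −π·26² = -2123.72, centroid at (48.00, 45.00).
ΣA = 14776.28 cm²
ΣAx_c = (16900.00)(65.00) + (-2123.72)(48.00) = 996561.60 cm³
ΣAy_c = (16900.00)(65.00) + (-2123.72)(45.00) = 1002932.75 cm³
x_c = 996561.60 / 14776.28 = 67.44 cm
y_c = 1002932.75 / 14776.28 = 67.87 cm

x_c = 67.44 cm, y_c = 67.87 cm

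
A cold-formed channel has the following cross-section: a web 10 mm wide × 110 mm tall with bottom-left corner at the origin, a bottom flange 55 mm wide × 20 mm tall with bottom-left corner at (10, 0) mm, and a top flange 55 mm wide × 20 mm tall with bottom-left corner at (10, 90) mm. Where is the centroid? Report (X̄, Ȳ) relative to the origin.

X̄ = 26.67 mm, Ȳ = 55.00 mm

Part | A | x̄ᵢ | ȳᵢ | A·x̄ᵢ | A·ȳᵢ
web | 1100.00 | 5.00 | 55.00 | 5500.00 | 60500.00
bottom flange | 1100.00 | 37.50 | 10.00 | 41250.00 | 11000.00
top flange | 1100.00 | 37.50 | 100.00 | 41250.00 | 110000.00
Σ | 3300.00 |  |  | 88000.00 | 181500.00
X̄ = 88000.00 / 3300.00 = 26.67 mm
Ȳ = 181500.00 / 3300.00 = 55.00 mm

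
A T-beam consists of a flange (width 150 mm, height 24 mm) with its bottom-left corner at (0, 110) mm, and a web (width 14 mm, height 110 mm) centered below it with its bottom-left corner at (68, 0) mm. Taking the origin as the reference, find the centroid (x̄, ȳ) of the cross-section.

web: A = 14 × 110 = 1540.00, centroid at (75.00, 55.00).
flange: A = 150 × 24 = 3600.00, centroid at (75.00, 122.00).
ΣA = 5140.00 mm², ΣAx̄ = 385500.00 mm³, ΣAȳ = 523900.00 mm³.
x̄ = 385500.00/5140.00 = 75.00 mm; ȳ = 523900.00/5140.00 = 101.93 mm.

x̄ = 75.00 mm, ȳ = 101.93 mm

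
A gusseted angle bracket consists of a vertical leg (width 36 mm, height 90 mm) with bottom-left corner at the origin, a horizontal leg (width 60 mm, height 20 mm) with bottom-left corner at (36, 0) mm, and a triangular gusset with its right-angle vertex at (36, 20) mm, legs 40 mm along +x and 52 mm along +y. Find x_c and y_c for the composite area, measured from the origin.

x_c = 34.46 mm, y_c = 35.88 mm

vertical leg: A = 36 × 90 = 3240.00, centroid at (18.00, 45.00).
horizontal leg: A = 60 × 20 = 1200.00, centroid at (66.00, 10.00).
gusset: A = ½·40·52 = 1040.00, centroid at (49.33, 37.33).
ΣA = 5480.00 mm²
ΣAx_c = (3240.00)(18.00) + (1200.00)(66.00) + (1040.00)(49.33) = 188826.67 mm³
ΣAy_c = (3240.00)(45.00) + (1200.00)(10.00) + (1040.00)(37.33) = 196626.67 mm³
x_c = 188826.67 / 5480.00 = 34.46 mm
y_c = 196626.67 / 5480.00 = 35.88 mm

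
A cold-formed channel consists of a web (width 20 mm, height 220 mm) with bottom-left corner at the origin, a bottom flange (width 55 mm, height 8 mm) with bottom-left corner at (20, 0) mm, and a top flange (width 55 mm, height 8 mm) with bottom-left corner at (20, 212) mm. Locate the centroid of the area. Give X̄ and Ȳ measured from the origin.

X̄ = 16.25 mm, Ȳ = 110.00 mm

web: A = 20 × 220 = 4400.00, centroid at (10.00, 110.00).
bottom flange: A = 55 × 8 = 440.00, centroid at (47.50, 4.00).
top flange: A = 55 × 8 = 440.00, centroid at (47.50, 216.00).
ΣA = 5280.00 mm², ΣAX̄ = 85800.00 mm³, ΣAȲ = 580800.00 mm³.
X̄ = 85800.00/5280.00 = 16.25 mm; Ȳ = 580800.00/5280.00 = 110.00 mm.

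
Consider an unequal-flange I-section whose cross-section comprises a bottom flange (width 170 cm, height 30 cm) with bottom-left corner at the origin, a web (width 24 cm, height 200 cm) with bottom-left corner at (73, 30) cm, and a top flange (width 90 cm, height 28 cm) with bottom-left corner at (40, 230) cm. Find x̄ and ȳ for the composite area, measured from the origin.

x̄ = 85.00 cm, ȳ = 105.91 cm

Part | A | x̄ᵢ | ȳᵢ | A·x̄ᵢ | A·ȳᵢ
bottom flange | 5100.00 | 85.00 | 15.00 | 433500.00 | 76500.00
web | 4800.00 | 85.00 | 130.00 | 408000.00 | 624000.00
top flange | 2520.00 | 85.00 | 244.00 | 214200.00 | 614880.00
Σ | 12420.00 |  |  | 1055700.00 | 1315380.00
x̄ = 1055700.00 / 12420.00 = 85.00 cm
ȳ = 1315380.00 / 12420.00 = 105.91 cm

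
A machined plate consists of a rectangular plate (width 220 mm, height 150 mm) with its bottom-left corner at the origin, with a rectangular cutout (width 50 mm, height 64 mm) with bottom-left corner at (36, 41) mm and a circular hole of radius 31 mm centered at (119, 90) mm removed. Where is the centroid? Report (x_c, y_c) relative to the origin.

plate: A = 220 × 150 = 33000.00, centroid at (110.00, 75.00).
hole 1: A = −(50 × 64) = -3200.00, centroid at (61.00, 73.00).
hole 2: A = −π·31² = -3019.07, centroid at (119.00, 90.00).
ΣA = 26780.93 mm²
ΣAx_c = (33000.00)(110.00) + (-3200.00)(61.00) + (-3019.07)(119.00) = 3075530.61 mm³
ΣAy_c = (33000.00)(75.00) + (-3200.00)(73.00) + (-3019.07)(90.00) = 1969683.65 mm³
x_c = 3075530.61 / 26780.93 = 114.84 mm
y_c = 1969683.65 / 26780.93 = 73.55 mm

x_c = 114.84 mm, y_c = 73.55 mm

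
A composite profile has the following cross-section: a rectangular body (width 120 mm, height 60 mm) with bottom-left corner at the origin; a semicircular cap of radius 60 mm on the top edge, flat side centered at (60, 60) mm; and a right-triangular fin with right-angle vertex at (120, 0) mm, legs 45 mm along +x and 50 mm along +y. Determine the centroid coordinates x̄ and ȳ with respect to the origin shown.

rectangular body: A = 120 × 60 = 7200.00, centroid at (60.00, 30.00).
semicircular top: A = ½π·60² = 5654.87, centroid at (60.00, 85.46).
triangular fin: A = ½·45·50 = 1125.00, centroid at (135.00, 16.67).
ΣA = 13979.87 mm²
ΣAx̄ = (7200.00)(60.00) + (5654.87)(60.00) + (1125.00)(135.00) = 923167.01 mm³
ΣAȳ = (7200.00)(30.00) + (5654.87)(85.46) + (1125.00)(16.67) = 718042.01 mm³
x̄ = 923167.01 / 13979.87 = 66.04 mm
ȳ = 718042.01 / 13979.87 = 51.36 mm

x̄ = 66.04 mm, ȳ = 51.36 mm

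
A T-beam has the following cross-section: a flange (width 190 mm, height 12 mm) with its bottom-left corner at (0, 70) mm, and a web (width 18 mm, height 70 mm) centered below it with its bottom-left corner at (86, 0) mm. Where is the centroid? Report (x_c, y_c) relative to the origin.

web: A = 18 × 70 = 1260.00, centroid at (95.00, 35.00).
flange: A = 190 × 12 = 2280.00, centroid at (95.00, 76.00).
ΣA = 3540.00 mm²
ΣAx_c = (1260.00)(95.00) + (2280.00)(95.00) = 336300.00 mm³
ΣAy_c = (1260.00)(35.00) + (2280.00)(76.00) = 217380.00 mm³
x_c = 336300.00 / 3540.00 = 95.00 mm
y_c = 217380.00 / 3540.00 = 61.41 mm

x_c = 95.00 mm, y_c = 61.41 mm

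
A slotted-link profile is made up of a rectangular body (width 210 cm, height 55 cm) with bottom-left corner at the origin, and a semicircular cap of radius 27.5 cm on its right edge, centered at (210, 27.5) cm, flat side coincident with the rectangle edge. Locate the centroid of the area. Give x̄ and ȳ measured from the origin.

x̄ = 115.88 cm, ȳ = 27.50 cm

rectangular body: A = 210 × 55 = 11550.00, centroid at (105.00, 27.50).
semicircular end: A = ½π·27.5² = 1187.91, centroid at (221.67, 27.50).
ΣA = 12737.91 cm²
ΣAx̄ = (11550.00)(105.00) + (1187.91)(221.67) = 1476076.67 cm³
ΣAȳ = (11550.00)(27.50) + (1187.91)(27.50) = 350292.65 cm³
x̄ = 1476076.67 / 12737.91 = 115.88 cm
ȳ = 350292.65 / 12737.91 = 27.50 cm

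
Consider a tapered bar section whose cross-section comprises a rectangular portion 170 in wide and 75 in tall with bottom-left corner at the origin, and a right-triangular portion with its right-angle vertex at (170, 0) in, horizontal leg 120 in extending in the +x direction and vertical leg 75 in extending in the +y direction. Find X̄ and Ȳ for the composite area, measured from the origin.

X̄ = 117.61 in, Ȳ = 34.24 in

rectangular portion: A = 170 × 75 = 12750.00, centroid at (85.00, 37.50).
triangular portion: A = ½·120·75 = 4500.00, centroid at (210.00, 25.00).
ΣA = 17250.00 in², ΣAX̄ = 2028750.00 in³, ΣAȲ = 590625.00 in³.
X̄ = 2028750.00/17250.00 = 117.61 in; Ȳ = 590625.00/17250.00 = 34.24 in.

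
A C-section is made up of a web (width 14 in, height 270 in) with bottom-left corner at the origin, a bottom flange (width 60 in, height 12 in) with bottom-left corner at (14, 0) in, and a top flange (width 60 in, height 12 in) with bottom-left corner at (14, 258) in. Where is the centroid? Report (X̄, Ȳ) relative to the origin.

X̄ = 17.21 in, Ȳ = 135.00 in

web: A = 14 × 270 = 3780.00, centroid at (7.00, 135.00).
bottom flange: A = 60 × 12 = 720.00, centroid at (44.00, 6.00).
top flange: A = 60 × 12 = 720.00, centroid at (44.00, 264.00).
ΣA = 5220.00 in²
ΣAX̄ = (3780.00)(7.00) + (720.00)(44.00) + (720.00)(44.00) = 89820.00 in³
ΣAȲ = (3780.00)(135.00) + (720.00)(6.00) + (720.00)(264.00) = 704700.00 in³
X̄ = 89820.00 / 5220.00 = 17.21 in
Ȳ = 704700.00 / 5220.00 = 135.00 in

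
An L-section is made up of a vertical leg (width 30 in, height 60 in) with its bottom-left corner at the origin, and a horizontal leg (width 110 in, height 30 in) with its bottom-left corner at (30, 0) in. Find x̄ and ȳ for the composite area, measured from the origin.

x̄ = 60.29 in, ȳ = 20.29 in

Part | A | x̄ᵢ | ȳᵢ | A·x̄ᵢ | A·ȳᵢ
vertical leg | 1800.00 | 15.00 | 30.00 | 27000.00 | 54000.00
horizontal leg | 3300.00 | 85.00 | 15.00 | 280500.00 | 49500.00
Σ | 5100.00 |  |  | 307500.00 | 103500.00
x̄ = 307500.00 / 5100.00 = 60.29 in
ȳ = 103500.00 / 5100.00 = 20.29 in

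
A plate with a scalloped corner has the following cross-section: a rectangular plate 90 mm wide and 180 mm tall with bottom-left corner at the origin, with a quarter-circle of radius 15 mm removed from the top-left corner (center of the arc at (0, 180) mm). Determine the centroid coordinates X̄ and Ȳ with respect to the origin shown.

X̄ = 45.43 mm, Ȳ = 89.08 mm

Part | A | x̄ᵢ | ȳᵢ | A·x̄ᵢ | A·ȳᵢ
plate | 16200.00 | 45.00 | 90.00 | 729000.00 | 1458000.00
removed quarter-circle | -176.71 | 6.37 | 173.63 | -1125.00 | -30683.63
Σ | 16023.29 |  |  | 727875.00 | 1427316.37
X̄ = 727875.00 / 16023.29 = 45.43 mm
Ȳ = 1427316.37 / 16023.29 = 89.08 mm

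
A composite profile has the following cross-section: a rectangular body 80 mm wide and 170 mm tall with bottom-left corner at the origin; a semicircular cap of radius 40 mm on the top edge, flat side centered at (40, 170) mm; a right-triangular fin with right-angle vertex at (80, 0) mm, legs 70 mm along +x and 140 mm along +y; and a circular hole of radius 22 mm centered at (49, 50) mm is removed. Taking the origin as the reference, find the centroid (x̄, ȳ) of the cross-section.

x̄ = 55.22 mm, ȳ = 91.24 mm

Part | A | x̄ᵢ | ȳᵢ | A·x̄ᵢ | A·ȳᵢ
rectangular body | 13600.00 | 40.00 | 85.00 | 544000.00 | 1156000.00
semicircular top | 2513.27 | 40.00 | 186.98 | 100530.96 | 469923.27
triangular fin | 4900.00 | 103.33 | 46.67 | 506333.33 | 228666.67
hole | -1520.53 | 49.00 | 50.00 | -74506.01 | -76026.54
Σ | 19492.74 |  |  | 1076358.29 | 1778563.39
x̄ = 1076358.29 / 19492.74 = 55.22 mm
ȳ = 1778563.39 / 19492.74 = 91.24 mm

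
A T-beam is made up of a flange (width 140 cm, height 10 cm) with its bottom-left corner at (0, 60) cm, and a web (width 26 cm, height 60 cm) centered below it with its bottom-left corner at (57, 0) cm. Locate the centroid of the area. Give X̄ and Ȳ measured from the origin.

X̄ = 70.00 cm, Ȳ = 46.55 cm

web: A = 26 × 60 = 1560.00, centroid at (70.00, 30.00).
flange: A = 140 × 10 = 1400.00, centroid at (70.00, 65.00).
ΣA = 2960.00 cm²
ΣAX̄ = (1560.00)(70.00) + (1400.00)(70.00) = 207200.00 cm³
ΣAȲ = (1560.00)(30.00) + (1400.00)(65.00) = 137800.00 cm³
X̄ = 207200.00 / 2960.00 = 70.00 cm
Ȳ = 137800.00 / 2960.00 = 46.55 cm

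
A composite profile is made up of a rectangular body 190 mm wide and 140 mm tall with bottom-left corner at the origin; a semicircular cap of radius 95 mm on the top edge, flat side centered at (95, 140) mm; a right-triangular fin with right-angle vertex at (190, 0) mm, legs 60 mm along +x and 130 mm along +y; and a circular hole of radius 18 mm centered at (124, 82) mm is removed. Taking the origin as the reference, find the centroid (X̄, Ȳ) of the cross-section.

X̄ = 104.60 mm, Ȳ = 103.16 mm

rectangular body: A = 190 × 140 = 26600.00, centroid at (95.00, 70.00).
semicircular top: A = ½π·95² = 14176.44, centroid at (95.00, 180.32).
triangular fin: A = ½·60·130 = 3900.00, centroid at (210.00, 43.33).
hole: A = −π·18² = -1017.88, centroid at (124.00, 82.00).
ΣA = 43658.56 mm², ΣAX̄ = 4566544.87 mm³, ΣAȲ = 4503818.66 mm³.
X̄ = 4566544.87/43658.56 = 104.60 mm; Ȳ = 4503818.66/43658.56 = 103.16 mm.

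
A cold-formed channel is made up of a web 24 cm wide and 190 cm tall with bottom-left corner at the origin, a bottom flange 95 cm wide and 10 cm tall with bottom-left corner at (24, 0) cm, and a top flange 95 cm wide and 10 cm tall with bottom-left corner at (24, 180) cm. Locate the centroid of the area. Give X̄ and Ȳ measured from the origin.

web: A = 24 × 190 = 4560.00, centroid at (12.00, 95.00).
bottom flange: A = 95 × 10 = 950.00, centroid at (71.50, 5.00).
top flange: A = 95 × 10 = 950.00, centroid at (71.50, 185.00).
ΣA = 6460.00 cm², ΣAX̄ = 190570.00 cm³, ΣAȲ = 613700.00 cm³.
X̄ = 190570.00/6460.00 = 29.50 cm; Ȳ = 613700.00/6460.00 = 95.00 cm.

X̄ = 29.50 cm, Ȳ = 95.00 cm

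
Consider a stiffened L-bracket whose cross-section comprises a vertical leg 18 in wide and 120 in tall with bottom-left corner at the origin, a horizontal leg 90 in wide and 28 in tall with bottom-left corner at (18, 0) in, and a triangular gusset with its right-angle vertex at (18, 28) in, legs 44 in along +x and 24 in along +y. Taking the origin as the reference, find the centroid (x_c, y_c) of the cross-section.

vertical leg: A = 18 × 120 = 2160.00, centroid at (9.00, 60.00).
horizontal leg: A = 90 × 28 = 2520.00, centroid at (63.00, 14.00).
gusset: A = ½·44·24 = 528.00, centroid at (32.67, 36.00).
ΣA = 5208.00 in², ΣAx_c = 195448.00 in³, ΣAy_c = 183888.00 in³.
x_c = 195448.00/5208.00 = 37.53 in; y_c = 183888.00/5208.00 = 35.31 in.

x_c = 37.53 in, y_c = 35.31 in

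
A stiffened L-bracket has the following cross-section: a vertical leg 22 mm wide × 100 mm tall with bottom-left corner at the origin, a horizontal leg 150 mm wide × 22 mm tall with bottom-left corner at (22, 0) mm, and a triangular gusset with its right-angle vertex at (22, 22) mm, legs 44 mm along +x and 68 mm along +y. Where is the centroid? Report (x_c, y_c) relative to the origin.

vertical leg: A = 22 × 100 = 2200.00, centroid at (11.00, 50.00).
horizontal leg: A = 150 × 22 = 3300.00, centroid at (97.00, 11.00).
gusset: A = ½·44·68 = 1496.00, centroid at (36.67, 44.67).
ΣA = 6996.00 mm²
ΣAx_c = (2200.00)(11.00) + (3300.00)(97.00) + (1496.00)(36.67) = 399153.33 mm³
ΣAy_c = (2200.00)(50.00) + (3300.00)(11.00) + (1496.00)(44.67) = 213121.33 mm³
x_c = 399153.33 / 6996.00 = 57.05 mm
y_c = 213121.33 / 6996.00 = 30.46 mm

x_c = 57.05 mm, y_c = 30.46 mm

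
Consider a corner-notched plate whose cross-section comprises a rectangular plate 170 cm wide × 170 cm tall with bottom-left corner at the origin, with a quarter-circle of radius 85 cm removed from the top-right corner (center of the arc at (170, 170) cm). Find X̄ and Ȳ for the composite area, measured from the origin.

Part | A | x̄ᵢ | ȳᵢ | A·x̄ᵢ | A·ȳᵢ
plate | 28900.00 | 85.00 | 85.00 | 2456500.00 | 2456500.00
removed quarter-circle | -5674.50 | 133.92 | 133.92 | -759956.96 | -759956.96
Σ | 23225.50 |  |  | 1696543.04 | 1696543.04
X̄ = 1696543.04 / 23225.50 = 73.05 cm
Ȳ = 1696543.04 / 23225.50 = 73.05 cm

X̄ = 73.05 cm, Ȳ = 73.05 cm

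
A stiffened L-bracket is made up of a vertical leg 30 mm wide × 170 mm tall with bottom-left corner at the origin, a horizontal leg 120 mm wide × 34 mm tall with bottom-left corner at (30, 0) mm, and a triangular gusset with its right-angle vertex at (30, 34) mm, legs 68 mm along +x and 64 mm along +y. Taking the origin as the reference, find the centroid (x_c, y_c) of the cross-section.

vertical leg: A = 30 × 170 = 5100.00, centroid at (15.00, 85.00).
horizontal leg: A = 120 × 34 = 4080.00, centroid at (90.00, 17.00).
gusset: A = ½·68·64 = 2176.00, centroid at (52.67, 55.33).
ΣA = 11356.00 mm², ΣAx_c = 558302.67 mm³, ΣAy_c = 623265.33 mm³.
x_c = 558302.67/11356.00 = 49.16 mm; y_c = 623265.33/11356.00 = 54.88 mm.

x_c = 49.16 mm, y_c = 54.88 mm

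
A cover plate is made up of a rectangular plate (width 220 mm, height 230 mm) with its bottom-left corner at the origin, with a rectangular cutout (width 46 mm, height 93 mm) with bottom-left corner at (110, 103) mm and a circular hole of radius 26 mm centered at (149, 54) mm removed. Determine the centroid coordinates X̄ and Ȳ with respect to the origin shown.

plate: A = 220 × 230 = 50600.00, centroid at (110.00, 115.00).
hole 1: A = −(46 × 93) = -4278.00, centroid at (133.00, 149.50).
hole 2: A = −π·26² = -2123.72, centroid at (149.00, 54.00).
ΣA = 44198.28 mm²
ΣAX̄ = (50600.00)(110.00) + (-4278.00)(133.00) + (-2123.72)(149.00) = 4680592.22 mm³
ΣAȲ = (50600.00)(115.00) + (-4278.00)(149.50) + (-2123.72)(54.00) = 5064758.30 mm³
X̄ = 4680592.22 / 44198.28 = 105.90 mm
Ȳ = 5064758.30 / 44198.28 = 114.59 mm

X̄ = 105.90 mm, Ȳ = 114.59 mm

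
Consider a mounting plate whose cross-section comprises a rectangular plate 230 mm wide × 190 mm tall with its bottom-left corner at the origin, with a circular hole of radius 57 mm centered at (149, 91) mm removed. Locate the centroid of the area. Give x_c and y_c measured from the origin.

x_c = 104.64 mm, y_c = 96.22 mm

Part | A | x̄ᵢ | ȳᵢ | A·x̄ᵢ | A·ȳᵢ
plate | 43700.00 | 115.00 | 95.00 | 5025500.00 | 4151500.00
hole | -10207.03 | 149.00 | 91.00 | -1520848.15 | -928840.14
Σ | 33492.97 |  |  | 3504651.85 | 3222659.86
x_c = 3504651.85 / 33492.97 = 104.64 mm
y_c = 3222659.86 / 33492.97 = 96.22 mm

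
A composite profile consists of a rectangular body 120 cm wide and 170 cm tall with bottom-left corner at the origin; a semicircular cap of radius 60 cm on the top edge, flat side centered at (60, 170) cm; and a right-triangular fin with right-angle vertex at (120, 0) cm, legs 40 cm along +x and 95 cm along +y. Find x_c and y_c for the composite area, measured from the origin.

Part | A | x̄ᵢ | ȳᵢ | A·x̄ᵢ | A·ȳᵢ
rectangular body | 20400.00 | 60.00 | 85.00 | 1224000.00 | 1734000.00
semicircular top | 5654.87 | 60.00 | 195.46 | 339292.01 | 1105327.35
triangular fin | 1900.00 | 133.33 | 31.67 | 253333.33 | 60166.67
Σ | 27954.87 |  |  | 1816625.34 | 2899494.02
x_c = 1816625.34 / 27954.87 = 64.98 cm
y_c = 2899494.02 / 27954.87 = 103.72 cm

x_c = 64.98 cm, y_c = 103.72 cm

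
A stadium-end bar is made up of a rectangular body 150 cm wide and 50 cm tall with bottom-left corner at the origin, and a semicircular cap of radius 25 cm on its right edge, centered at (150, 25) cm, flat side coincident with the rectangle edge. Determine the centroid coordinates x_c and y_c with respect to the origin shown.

x_c = 84.91 cm, y_c = 25.00 cm

Part | A | x̄ᵢ | ȳᵢ | A·x̄ᵢ | A·ȳᵢ
rectangular body | 7500.00 | 75.00 | 25.00 | 562500.00 | 187500.00
semicircular end | 981.75 | 160.61 | 25.00 | 157678.82 | 24543.69
Σ | 8481.75 |  |  | 720178.82 | 212043.69
x_c = 720178.82 / 8481.75 = 84.91 cm
y_c = 212043.69 / 8481.75 = 25.00 cm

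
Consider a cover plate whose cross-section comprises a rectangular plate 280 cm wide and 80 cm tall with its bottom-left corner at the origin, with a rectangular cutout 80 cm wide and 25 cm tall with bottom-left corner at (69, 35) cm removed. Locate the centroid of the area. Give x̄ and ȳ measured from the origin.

x̄ = 143.04 cm, ȳ = 39.26 cm

plate: A = 280 × 80 = 22400.00, centroid at (140.00, 40.00).
hole: A = −(80 × 25) = -2000.00, centroid at (109.00, 47.50).
ΣA = 20400.00 cm², ΣAx̄ = 2918000.00 cm³, ΣAȳ = 801000.00 cm³.
x̄ = 2918000.00/20400.00 = 143.04 cm; ȳ = 801000.00/20400.00 = 39.26 cm.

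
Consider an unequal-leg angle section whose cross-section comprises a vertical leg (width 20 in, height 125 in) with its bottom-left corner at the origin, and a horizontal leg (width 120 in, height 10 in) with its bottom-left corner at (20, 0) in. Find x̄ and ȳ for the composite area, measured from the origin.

vertical leg: A = 20 × 125 = 2500.00, centroid at (10.00, 62.50).
horizontal leg: A = 120 × 10 = 1200.00, centroid at (80.00, 5.00).
ΣA = 3700.00 in²
ΣAx̄ = (2500.00)(10.00) + (1200.00)(80.00) = 121000.00 in³
ΣAȳ = (2500.00)(62.50) + (1200.00)(5.00) = 162250.00 in³
x̄ = 121000.00 / 3700.00 = 32.70 in
ȳ = 162250.00 / 3700.00 = 43.85 in

x̄ = 32.70 in, ȳ = 43.85 in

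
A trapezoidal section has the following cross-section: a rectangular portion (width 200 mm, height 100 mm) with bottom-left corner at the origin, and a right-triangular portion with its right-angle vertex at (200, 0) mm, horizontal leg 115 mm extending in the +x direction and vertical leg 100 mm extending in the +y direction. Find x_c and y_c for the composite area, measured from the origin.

Part | A | x̄ᵢ | ȳᵢ | A·x̄ᵢ | A·ȳᵢ
rectangular portion | 20000.00 | 100.00 | 50.00 | 2000000.00 | 1000000.00
triangular portion | 5750.00 | 238.33 | 33.33 | 1370416.67 | 191666.67
Σ | 25750.00 |  |  | 3370416.67 | 1191666.67
x_c = 3370416.67 / 25750.00 = 130.89 mm
y_c = 1191666.67 / 25750.00 = 46.28 mm

x_c = 130.89 mm, y_c = 46.28 mm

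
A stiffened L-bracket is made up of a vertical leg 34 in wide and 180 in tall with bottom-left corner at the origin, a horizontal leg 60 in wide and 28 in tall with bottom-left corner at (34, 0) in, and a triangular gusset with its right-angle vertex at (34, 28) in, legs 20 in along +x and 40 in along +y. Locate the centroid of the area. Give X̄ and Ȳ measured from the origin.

vertical leg: A = 34 × 180 = 6120.00, centroid at (17.00, 90.00).
horizontal leg: A = 60 × 28 = 1680.00, centroid at (64.00, 14.00).
gusset: A = ½·20·40 = 400.00, centroid at (40.67, 41.33).
ΣA = 8200.00 in², ΣAX̄ = 227826.67 in³, ΣAȲ = 590853.33 in³.
X̄ = 227826.67/8200.00 = 27.78 in; Ȳ = 590853.33/8200.00 = 72.06 in.

X̄ = 27.78 in, Ȳ = 72.06 in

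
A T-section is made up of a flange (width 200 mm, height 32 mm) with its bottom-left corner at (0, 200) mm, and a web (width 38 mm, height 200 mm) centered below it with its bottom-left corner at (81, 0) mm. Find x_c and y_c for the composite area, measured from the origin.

x_c = 100.00 mm, y_c = 153.03 mm

web: A = 38 × 200 = 7600.00, centroid at (100.00, 100.00).
flange: A = 200 × 32 = 6400.00, centroid at (100.00, 216.00).
ΣA = 14000.00 mm², ΣAx_c = 1400000.00 mm³, ΣAy_c = 2142400.00 mm³.
x_c = 1400000.00/14000.00 = 100.00 mm; y_c = 2142400.00/14000.00 = 153.03 mm.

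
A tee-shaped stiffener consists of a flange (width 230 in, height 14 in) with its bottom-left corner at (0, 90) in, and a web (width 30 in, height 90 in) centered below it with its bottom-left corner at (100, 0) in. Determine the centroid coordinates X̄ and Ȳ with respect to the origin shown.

X̄ = 115.00 in, Ȳ = 73.28 in

web: A = 30 × 90 = 2700.00, centroid at (115.00, 45.00).
flange: A = 230 × 14 = 3220.00, centroid at (115.00, 97.00).
ΣA = 5920.00 in²
ΣAX̄ = (2700.00)(115.00) + (3220.00)(115.00) = 680800.00 in³
ΣAȲ = (2700.00)(45.00) + (3220.00)(97.00) = 433840.00 in³
X̄ = 680800.00 / 5920.00 = 115.00 in
Ȳ = 433840.00 / 5920.00 = 73.28 in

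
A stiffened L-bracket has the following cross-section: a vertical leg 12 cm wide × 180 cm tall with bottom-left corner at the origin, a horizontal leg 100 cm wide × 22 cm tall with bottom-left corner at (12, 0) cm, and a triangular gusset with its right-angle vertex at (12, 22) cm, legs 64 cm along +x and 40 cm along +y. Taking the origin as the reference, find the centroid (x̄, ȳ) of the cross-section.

Part | A | x̄ᵢ | ȳᵢ | A·x̄ᵢ | A·ȳᵢ
vertical leg | 2160.00 | 6.00 | 90.00 | 12960.00 | 194400.00
horizontal leg | 2200.00 | 62.00 | 11.00 | 136400.00 | 24200.00
gusset | 1280.00 | 33.33 | 35.33 | 42666.67 | 45226.67
Σ | 5640.00 |  |  | 192026.67 | 263826.67
x̄ = 192026.67 / 5640.00 = 34.05 cm
ȳ = 263826.67 / 5640.00 = 46.78 cm

x̄ = 34.05 cm, ȳ = 46.78 cm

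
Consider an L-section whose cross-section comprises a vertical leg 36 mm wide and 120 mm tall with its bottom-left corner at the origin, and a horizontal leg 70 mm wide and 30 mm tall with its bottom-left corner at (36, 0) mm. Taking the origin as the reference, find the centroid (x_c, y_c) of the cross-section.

Part | A | x̄ᵢ | ȳᵢ | A·x̄ᵢ | A·ȳᵢ
vertical leg | 4320.00 | 18.00 | 60.00 | 77760.00 | 259200.00
horizontal leg | 2100.00 | 71.00 | 15.00 | 149100.00 | 31500.00
Σ | 6420.00 |  |  | 226860.00 | 290700.00
x_c = 226860.00 / 6420.00 = 35.34 mm
y_c = 290700.00 / 6420.00 = 45.28 mm

x_c = 35.34 mm, y_c = 45.28 mm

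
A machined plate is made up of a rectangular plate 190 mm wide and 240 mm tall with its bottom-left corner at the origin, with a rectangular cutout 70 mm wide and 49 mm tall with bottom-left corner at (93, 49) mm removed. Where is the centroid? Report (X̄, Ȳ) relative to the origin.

X̄ = 92.32 mm, Ȳ = 123.78 mm

plate: A = 190 × 240 = 45600.00, centroid at (95.00, 120.00).
hole: A = −(70 × 49) = -3430.00, centroid at (128.00, 73.50).
ΣA = 42170.00 mm²
ΣAX̄ = (45600.00)(95.00) + (-3430.00)(128.00) = 3892960.00 mm³
ΣAȲ = (45600.00)(120.00) + (-3430.00)(73.50) = 5219895.00 mm³
X̄ = 3892960.00 / 42170.00 = 92.32 mm
Ȳ = 5219895.00 / 42170.00 = 123.78 mm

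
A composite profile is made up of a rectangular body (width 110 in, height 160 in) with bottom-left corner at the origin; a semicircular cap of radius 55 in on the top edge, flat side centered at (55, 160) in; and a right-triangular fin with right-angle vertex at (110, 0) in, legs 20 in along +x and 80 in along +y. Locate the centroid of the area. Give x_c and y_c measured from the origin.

Part | A | x̄ᵢ | ȳᵢ | A·x̄ᵢ | A·ȳᵢ
rectangular body | 17600.00 | 55.00 | 80.00 | 968000.00 | 1408000.00
semicircular top | 4751.66 | 55.00 | 183.34 | 261341.24 | 871182.09
triangular fin | 800.00 | 116.67 | 26.67 | 93333.33 | 21333.33
Σ | 23151.66 |  |  | 1322674.57 | 2300515.42
x_c = 1322674.57 / 23151.66 = 57.13 in
y_c = 2300515.42 / 23151.66 = 99.37 in

x_c = 57.13 in, y_c = 99.37 in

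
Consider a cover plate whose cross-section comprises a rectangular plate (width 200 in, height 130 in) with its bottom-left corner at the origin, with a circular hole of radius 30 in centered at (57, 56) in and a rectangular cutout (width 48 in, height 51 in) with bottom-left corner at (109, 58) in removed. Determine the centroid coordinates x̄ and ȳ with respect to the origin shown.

plate: A = 200 × 130 = 26000.00, centroid at (100.00, 65.00).
hole 1: A = −π·30² = -2827.43, centroid at (57.00, 56.00).
hole 2: A = −(48 × 51) = -2448.00, centroid at (133.00, 83.50).
ΣA = 20724.57 in²
ΣAx̄ = (26000.00)(100.00) + (-2827.43)(57.00) + (-2448.00)(133.00) = 2113252.30 in³
ΣAȳ = (26000.00)(65.00) + (-2827.43)(56.00) + (-2448.00)(83.50) = 1327255.73 in³
x̄ = 2113252.30 / 20724.57 = 101.97 in
ȳ = 1327255.73 / 20724.57 = 64.04 in

x̄ = 101.97 in, ȳ = 64.04 in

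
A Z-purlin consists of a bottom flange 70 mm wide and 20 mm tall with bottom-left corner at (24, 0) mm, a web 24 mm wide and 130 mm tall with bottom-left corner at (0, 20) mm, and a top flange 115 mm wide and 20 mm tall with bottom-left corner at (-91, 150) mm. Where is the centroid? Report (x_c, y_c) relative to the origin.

x_c = 6.30 mm, y_c = 94.90 mm

Part | A | x̄ᵢ | ȳᵢ | A·x̄ᵢ | A·ȳᵢ
bottom flange | 1400.00 | 59.00 | 10.00 | 82600.00 | 14000.00
web | 3120.00 | 12.00 | 85.00 | 37440.00 | 265200.00
top flange | 2300.00 | -33.50 | 160.00 | -77050.00 | 368000.00
Σ | 6820.00 |  |  | 42990.00 | 647200.00
x_c = 42990.00 / 6820.00 = 6.30 mm
y_c = 647200.00 / 6820.00 = 94.90 mm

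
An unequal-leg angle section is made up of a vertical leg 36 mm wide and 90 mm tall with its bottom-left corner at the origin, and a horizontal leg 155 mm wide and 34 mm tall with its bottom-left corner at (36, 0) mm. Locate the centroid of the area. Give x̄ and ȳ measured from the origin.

x̄ = 77.14 mm, ȳ = 27.66 mm

vertical leg: A = 36 × 90 = 3240.00, centroid at (18.00, 45.00).
horizontal leg: A = 155 × 34 = 5270.00, centroid at (113.50, 17.00).
ΣA = 8510.00 mm²
ΣAx̄ = (3240.00)(18.00) + (5270.00)(113.50) = 656465.00 mm³
ΣAȳ = (3240.00)(45.00) + (5270.00)(17.00) = 235390.00 mm³
x̄ = 656465.00 / 8510.00 = 77.14 mm
ȳ = 235390.00 / 8510.00 = 27.66 mm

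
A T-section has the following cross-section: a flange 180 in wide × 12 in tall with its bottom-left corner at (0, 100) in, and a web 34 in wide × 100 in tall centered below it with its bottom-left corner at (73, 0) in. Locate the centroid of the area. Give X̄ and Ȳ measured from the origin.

X̄ = 90.00 in, Ȳ = 71.76 in

Part | A | x̄ᵢ | ȳᵢ | A·x̄ᵢ | A·ȳᵢ
web | 3400.00 | 90.00 | 50.00 | 306000.00 | 170000.00
flange | 2160.00 | 90.00 | 106.00 | 194400.00 | 228960.00
Σ | 5560.00 |  |  | 500400.00 | 398960.00
X̄ = 500400.00 / 5560.00 = 90.00 in
Ȳ = 398960.00 / 5560.00 = 71.76 in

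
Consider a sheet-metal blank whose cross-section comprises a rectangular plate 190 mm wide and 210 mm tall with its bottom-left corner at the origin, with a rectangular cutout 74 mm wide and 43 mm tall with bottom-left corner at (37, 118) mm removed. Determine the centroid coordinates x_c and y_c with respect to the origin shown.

plate: A = 190 × 210 = 39900.00, centroid at (95.00, 105.00).
hole: A = −(74 × 43) = -3182.00, centroid at (74.00, 139.50).
ΣA = 36718.00 mm²
ΣAx_c = (39900.00)(95.00) + (-3182.00)(74.00) = 3555032.00 mm³
ΣAy_c = (39900.00)(105.00) + (-3182.00)(139.50) = 3745611.00 mm³
x_c = 3555032.00 / 36718.00 = 96.82 mm
y_c = 3745611.00 / 36718.00 = 102.01 mm

x_c = 96.82 mm, y_c = 102.01 mm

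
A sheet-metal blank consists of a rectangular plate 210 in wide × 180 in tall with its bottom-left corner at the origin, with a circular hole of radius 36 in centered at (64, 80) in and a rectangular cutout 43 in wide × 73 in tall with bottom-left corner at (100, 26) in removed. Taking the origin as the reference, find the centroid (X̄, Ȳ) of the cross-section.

plate: A = 210 × 180 = 37800.00, centroid at (105.00, 90.00).
hole 1: A = −π·36² = -4071.50, centroid at (64.00, 80.00).
hole 2: A = −(43 × 73) = -3139.00, centroid at (121.50, 62.50).
ΣA = 30589.50 in²
ΣAX̄ = (37800.00)(105.00) + (-4071.50)(64.00) + (-3139.00)(121.50) = 3327035.24 in³
ΣAȲ = (37800.00)(90.00) + (-4071.50)(80.00) + (-3139.00)(62.50) = 2880092.17 in³
X̄ = 3327035.24 / 30589.50 = 108.76 in
Ȳ = 2880092.17 / 30589.50 = 94.15 in

X̄ = 108.76 in, Ȳ = 94.15 in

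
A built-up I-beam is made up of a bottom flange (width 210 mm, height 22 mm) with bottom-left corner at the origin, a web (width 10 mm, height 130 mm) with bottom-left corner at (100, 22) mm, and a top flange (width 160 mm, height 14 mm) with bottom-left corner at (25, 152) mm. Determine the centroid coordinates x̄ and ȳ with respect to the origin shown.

bottom flange: A = 210 × 22 = 4620.00, centroid at (105.00, 11.00).
web: A = 10 × 130 = 1300.00, centroid at (105.00, 87.00).
top flange: A = 160 × 14 = 2240.00, centroid at (105.00, 159.00).
ΣA = 8160.00 mm², ΣAx̄ = 856800.00 mm³, ΣAȳ = 520080.00 mm³.
x̄ = 856800.00/8160.00 = 105.00 mm; ȳ = 520080.00/8160.00 = 63.74 mm.

x̄ = 105.00 mm, ȳ = 63.74 mm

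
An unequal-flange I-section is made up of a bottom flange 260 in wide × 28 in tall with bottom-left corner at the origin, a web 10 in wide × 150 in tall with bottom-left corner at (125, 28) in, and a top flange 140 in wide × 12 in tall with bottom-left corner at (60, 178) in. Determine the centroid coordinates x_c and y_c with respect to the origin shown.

Part | A | x̄ᵢ | ȳᵢ | A·x̄ᵢ | A·ȳᵢ
bottom flange | 7280.00 | 130.00 | 14.00 | 946400.00 | 101920.00
web | 1500.00 | 130.00 | 103.00 | 195000.00 | 154500.00
top flange | 1680.00 | 130.00 | 184.00 | 218400.00 | 309120.00
Σ | 10460.00 |  |  | 1359800.00 | 565540.00
x_c = 1359800.00 / 10460.00 = 130.00 in
y_c = 565540.00 / 10460.00 = 54.07 in

x_c = 130.00 in, y_c = 54.07 in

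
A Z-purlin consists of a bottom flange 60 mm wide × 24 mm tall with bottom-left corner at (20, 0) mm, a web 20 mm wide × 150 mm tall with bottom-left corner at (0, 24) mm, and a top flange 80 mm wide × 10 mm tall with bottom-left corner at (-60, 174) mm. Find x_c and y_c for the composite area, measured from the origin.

Part | A | x̄ᵢ | ȳᵢ | A·x̄ᵢ | A·ȳᵢ
bottom flange | 1440.00 | 50.00 | 12.00 | 72000.00 | 17280.00
web | 3000.00 | 10.00 | 99.00 | 30000.00 | 297000.00
top flange | 800.00 | -20.00 | 179.00 | -16000.00 | 143200.00
Σ | 5240.00 |  |  | 86000.00 | 457480.00
x_c = 86000.00 / 5240.00 = 16.41 mm
y_c = 457480.00 / 5240.00 = 87.31 mm

x_c = 16.41 mm, y_c = 87.31 mm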